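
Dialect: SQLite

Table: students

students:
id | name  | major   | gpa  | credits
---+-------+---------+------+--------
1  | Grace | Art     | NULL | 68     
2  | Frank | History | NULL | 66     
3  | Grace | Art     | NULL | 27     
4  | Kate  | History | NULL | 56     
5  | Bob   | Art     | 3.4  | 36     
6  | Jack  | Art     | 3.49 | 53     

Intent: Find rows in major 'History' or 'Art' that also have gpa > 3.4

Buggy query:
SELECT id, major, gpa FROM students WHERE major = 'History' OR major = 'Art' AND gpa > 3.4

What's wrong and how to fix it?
Bug: Without parentheses, AND is evaluated before OR, so the gpa filter only applies to the 'Art' branch

Fix: Group the OR with parentheses (or use IN), then AND the threshold

Corrected query:
SELECT id, major, gpa FROM students WHERE (major = 'History' OR major = 'Art') AND gpa > 3.4

Result:
id | major | gpa 
---+-------+-----
6  | Art   | 3.49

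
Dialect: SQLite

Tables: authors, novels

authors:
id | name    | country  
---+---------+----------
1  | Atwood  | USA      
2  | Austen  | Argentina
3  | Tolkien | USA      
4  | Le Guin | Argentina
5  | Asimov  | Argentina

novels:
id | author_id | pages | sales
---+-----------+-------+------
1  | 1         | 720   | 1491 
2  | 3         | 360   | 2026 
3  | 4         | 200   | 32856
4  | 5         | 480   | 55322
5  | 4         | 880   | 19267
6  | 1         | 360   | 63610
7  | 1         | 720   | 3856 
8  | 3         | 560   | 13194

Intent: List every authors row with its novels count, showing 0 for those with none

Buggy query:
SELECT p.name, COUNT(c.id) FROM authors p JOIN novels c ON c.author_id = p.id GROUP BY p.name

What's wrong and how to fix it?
Bug: INNER JOIN drops authors rows that have no matching novels rows

Fix: Switch to LEFT JOIN to retain unmatched parent rows

Corrected query:
SELECT p.name, COUNT(c.id) FROM authors p LEFT JOIN novels c ON c.author_id = p.id GROUP BY p.name

Result:
name    | COUNT(c.id)
--------+------------
Asimov  | 1          
Atwood  | 3          
Austen  | 0          
Le Guin | 2          
Tolkien | 2          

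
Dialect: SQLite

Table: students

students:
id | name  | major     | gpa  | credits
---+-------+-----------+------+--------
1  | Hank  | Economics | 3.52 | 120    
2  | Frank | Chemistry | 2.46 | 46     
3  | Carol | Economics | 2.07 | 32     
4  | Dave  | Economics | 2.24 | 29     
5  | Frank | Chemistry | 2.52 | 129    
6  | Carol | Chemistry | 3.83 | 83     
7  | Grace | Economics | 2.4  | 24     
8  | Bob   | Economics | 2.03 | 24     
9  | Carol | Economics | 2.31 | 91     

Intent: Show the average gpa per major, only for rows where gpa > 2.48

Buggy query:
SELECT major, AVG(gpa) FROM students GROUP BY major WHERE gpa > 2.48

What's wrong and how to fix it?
Bug: WHERE cannot follow GROUP BY

Fix: Move the WHERE clause before GROUP BY

Corrected query:
SELECT major, AVG(gpa) FROM students WHERE gpa > 2.48 GROUP BY major

Result:
major     | AVG(gpa)
----------+---------
Chemistry | 3.175   
Economics | 3.52    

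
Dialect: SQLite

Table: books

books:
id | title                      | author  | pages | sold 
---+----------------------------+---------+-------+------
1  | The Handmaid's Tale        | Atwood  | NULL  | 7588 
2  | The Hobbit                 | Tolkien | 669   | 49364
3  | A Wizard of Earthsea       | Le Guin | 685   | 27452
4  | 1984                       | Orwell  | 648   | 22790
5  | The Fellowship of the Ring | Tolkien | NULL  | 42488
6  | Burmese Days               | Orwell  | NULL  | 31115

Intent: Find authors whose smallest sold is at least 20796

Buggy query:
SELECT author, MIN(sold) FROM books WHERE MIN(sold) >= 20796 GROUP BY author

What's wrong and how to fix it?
Bug: Aggregates like MIN are computed per group after WHERE runs

Fix: Use HAVING for the per-group MIN condition

Corrected query:
SELECT author, MIN(sold) FROM books GROUP BY author HAVING MIN(sold) >= 20796

Result:
author  | MIN(sold)
--------+----------
Le Guin | 27452    
Orwell  | 22790    
Tolkien | 42488    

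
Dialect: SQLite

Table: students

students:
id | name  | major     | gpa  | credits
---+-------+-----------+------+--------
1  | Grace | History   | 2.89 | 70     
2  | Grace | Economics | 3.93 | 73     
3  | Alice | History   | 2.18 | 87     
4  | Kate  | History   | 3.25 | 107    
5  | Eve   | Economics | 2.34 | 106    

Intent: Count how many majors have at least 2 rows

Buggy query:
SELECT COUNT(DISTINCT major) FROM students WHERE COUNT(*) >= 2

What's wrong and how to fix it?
Bug: COUNT(*) cannot appear in WHERE; the per-group count doesn't exist yet

Fix: Use a subquery that GROUPs and filters with HAVING, then count its rows

Corrected query:
SELECT COUNT(*) FROM (SELECT major FROM students GROUP BY major HAVING COUNT(*) >= 2)

Result:
COUNT(*)
--------
2       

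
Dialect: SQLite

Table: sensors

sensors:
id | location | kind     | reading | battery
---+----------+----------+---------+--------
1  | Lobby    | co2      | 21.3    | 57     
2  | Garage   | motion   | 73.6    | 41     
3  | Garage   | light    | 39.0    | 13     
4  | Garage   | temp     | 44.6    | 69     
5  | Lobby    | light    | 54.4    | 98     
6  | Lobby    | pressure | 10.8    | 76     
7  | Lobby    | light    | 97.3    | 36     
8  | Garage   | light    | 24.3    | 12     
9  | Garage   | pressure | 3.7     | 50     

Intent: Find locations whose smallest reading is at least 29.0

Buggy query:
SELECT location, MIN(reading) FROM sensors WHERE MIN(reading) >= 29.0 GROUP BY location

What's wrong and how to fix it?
Bug: MIN() in WHERE is a misuse of aggregate

Fix: Use HAVING for the per-group MIN condition

Corrected query:
SELECT location, MIN(reading) FROM sensors GROUP BY location HAVING MIN(reading) >= 29.0

Result:
(no rows)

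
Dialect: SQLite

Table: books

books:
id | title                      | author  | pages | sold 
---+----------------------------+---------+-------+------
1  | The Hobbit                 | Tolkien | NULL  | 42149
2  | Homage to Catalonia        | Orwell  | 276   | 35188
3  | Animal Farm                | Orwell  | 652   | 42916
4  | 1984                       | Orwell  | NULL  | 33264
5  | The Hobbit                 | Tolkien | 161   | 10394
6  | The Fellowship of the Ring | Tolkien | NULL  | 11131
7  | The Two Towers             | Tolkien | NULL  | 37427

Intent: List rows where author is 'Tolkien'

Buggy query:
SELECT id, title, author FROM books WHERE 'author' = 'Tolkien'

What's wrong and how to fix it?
Bug: Single quotes denote string literals in SQL; the column name is being compared as a constant string

Fix: Reference the column as author without single quotes

Corrected query:
SELECT id, title, author FROM books WHERE author = 'Tolkien'

Result:
id | title                      | author 
---+----------------------------+--------
1  | The Hobbit                 | Tolkien
5  | The Hobbit                 | Tolkien
6  | The Fellowship of the Ring | Tolkien
7  | The Two Towers             | Tolkien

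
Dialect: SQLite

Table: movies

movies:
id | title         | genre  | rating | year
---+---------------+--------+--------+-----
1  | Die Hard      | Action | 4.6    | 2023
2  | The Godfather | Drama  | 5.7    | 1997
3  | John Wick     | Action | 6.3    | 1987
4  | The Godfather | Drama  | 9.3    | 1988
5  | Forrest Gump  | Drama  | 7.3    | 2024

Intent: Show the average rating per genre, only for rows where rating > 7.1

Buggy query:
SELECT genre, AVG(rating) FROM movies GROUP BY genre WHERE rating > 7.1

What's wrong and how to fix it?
Bug: WHERE cannot follow GROUP BY

Fix: Place WHERE between FROM and GROUP BY

Corrected query:
SELECT genre, AVG(rating) FROM movies WHERE rating > 7.1 GROUP BY genre

Result:
genre | AVG(rating)
------+------------
Drama | 8.3        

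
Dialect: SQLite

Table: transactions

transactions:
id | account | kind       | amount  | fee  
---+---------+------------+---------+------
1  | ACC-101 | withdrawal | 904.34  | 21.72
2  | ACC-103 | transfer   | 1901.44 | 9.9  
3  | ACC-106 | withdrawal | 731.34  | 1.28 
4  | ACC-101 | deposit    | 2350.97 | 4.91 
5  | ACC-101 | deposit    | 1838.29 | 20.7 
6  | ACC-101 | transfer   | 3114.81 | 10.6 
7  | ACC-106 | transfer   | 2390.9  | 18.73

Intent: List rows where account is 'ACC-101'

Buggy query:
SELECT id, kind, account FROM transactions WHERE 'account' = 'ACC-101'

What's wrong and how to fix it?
Bug: Single quotes denote string literals in SQL; the column name is being compared as a constant string

Fix: Remove the quotes around the column name (or use double quotes for an identifier)

Corrected query:
SELECT id, kind, account FROM transactions WHERE account = 'ACC-101'

Result:
id | kind       | account
---+------------+--------
1  | withdrawal | ACC-101
4  | deposit    | ACC-101
5  | deposit    | ACC-101
6  | transfer   | ACC-101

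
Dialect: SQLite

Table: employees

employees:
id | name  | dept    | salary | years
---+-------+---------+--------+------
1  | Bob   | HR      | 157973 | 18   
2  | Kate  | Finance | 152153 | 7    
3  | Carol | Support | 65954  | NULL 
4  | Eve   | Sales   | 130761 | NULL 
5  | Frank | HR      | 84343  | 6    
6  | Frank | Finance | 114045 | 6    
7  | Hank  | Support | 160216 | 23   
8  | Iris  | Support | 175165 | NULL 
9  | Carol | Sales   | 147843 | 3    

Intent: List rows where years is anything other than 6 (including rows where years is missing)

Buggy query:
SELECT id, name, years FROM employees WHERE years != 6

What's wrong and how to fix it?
Bug: 'years != 6' is unknown when years is NULL, so NULL rows are silently excluded

Fix: Handle NULL separately with IS NULL alongside the inequality

Corrected query:
SELECT id, name, years FROM employees WHERE years != 6 OR years IS NULL

Result:
id | name  | years
---+-------+------
1  | Bob   | 18   
2  | Kate  | 7    
3  | Carol | NULL 
4  | Eve   | NULL 
7  | Hank  | 23   
8  | Iris  | NULL 
9  | Carol | 3    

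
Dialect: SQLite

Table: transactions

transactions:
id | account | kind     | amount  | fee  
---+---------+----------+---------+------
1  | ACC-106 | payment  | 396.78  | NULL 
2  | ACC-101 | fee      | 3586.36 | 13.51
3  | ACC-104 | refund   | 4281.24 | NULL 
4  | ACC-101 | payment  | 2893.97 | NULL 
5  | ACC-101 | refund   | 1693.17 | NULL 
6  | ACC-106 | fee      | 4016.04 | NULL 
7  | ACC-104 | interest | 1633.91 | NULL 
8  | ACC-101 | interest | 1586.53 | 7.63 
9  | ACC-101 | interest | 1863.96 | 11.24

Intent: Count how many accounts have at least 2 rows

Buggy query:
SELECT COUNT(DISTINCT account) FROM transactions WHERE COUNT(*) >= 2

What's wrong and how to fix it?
Bug: WHERE filters individual rows, not groups, so a group-level COUNT is invalid there

Fix: Group first with HAVING COUNT(*) >= 2, then COUNT the resulting groups

Corrected query:
SELECT COUNT(*) FROM (SELECT account FROM transactions GROUP BY account HAVING COUNT(*) >= 2)

Result:
COUNT(*)
--------
3       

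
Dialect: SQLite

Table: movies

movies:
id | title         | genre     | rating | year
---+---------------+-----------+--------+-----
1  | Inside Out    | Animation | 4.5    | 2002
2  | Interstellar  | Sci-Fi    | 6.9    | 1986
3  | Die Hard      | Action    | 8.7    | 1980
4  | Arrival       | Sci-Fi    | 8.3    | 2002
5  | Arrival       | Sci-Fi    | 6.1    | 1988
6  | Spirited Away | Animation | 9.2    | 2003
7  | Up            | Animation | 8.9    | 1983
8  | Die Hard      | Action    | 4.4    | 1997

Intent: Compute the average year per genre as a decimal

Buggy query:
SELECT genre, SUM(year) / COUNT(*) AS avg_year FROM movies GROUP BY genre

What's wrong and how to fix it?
Bug: SUM(year) and COUNT(*) are both integers; the division truncates the fractional part

Fix: Cast one side to REAL so the division keeps the fractional part

Corrected query:
SELECT genre, SUM(year) * 1.0 / COUNT(*) AS avg_year FROM movies GROUP BY genre

Result:
genre     | avg_year
----------+---------
Action    | 1988.5  
Animation | 1996    
Sci-Fi    | 1992    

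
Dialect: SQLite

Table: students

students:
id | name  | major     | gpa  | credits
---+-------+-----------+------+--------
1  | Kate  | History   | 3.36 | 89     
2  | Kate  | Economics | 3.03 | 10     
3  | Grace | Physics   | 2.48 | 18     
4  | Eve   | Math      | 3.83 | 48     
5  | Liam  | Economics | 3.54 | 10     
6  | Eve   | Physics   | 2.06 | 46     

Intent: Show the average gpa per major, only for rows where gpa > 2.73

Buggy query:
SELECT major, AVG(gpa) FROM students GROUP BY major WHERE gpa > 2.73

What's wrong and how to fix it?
Bug: WHERE cannot follow GROUP BY

Fix: Place WHERE between FROM and GROUP BY

Corrected query:
SELECT major, AVG(gpa) FROM students WHERE gpa > 2.73 GROUP BY major

Result:
major     | AVG(gpa)
----------+---------
Economics | 3.285   
History   | 3.36    
Math      | 3.83    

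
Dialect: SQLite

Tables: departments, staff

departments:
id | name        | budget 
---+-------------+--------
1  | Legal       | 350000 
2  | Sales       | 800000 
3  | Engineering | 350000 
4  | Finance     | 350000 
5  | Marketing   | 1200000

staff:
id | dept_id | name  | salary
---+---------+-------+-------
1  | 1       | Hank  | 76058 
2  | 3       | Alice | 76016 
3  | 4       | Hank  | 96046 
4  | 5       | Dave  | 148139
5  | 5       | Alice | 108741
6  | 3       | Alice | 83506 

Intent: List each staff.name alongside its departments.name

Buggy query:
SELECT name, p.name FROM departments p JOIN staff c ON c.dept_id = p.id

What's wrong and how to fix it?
Bug: Both tables have a 'name' column; the unqualified reference is ambiguous

Fix: Prefix ambiguous columns with the table alias

Corrected query:
SELECT c.name, p.name FROM departments p JOIN staff c ON c.dept_id = p.id

Result:
name  | name       
------+------------
Hank  | Legal      
Alice | Engineering
Hank  | Finance    
Dave  | Marketing  
Alice | Marketing  
Alice | Engineering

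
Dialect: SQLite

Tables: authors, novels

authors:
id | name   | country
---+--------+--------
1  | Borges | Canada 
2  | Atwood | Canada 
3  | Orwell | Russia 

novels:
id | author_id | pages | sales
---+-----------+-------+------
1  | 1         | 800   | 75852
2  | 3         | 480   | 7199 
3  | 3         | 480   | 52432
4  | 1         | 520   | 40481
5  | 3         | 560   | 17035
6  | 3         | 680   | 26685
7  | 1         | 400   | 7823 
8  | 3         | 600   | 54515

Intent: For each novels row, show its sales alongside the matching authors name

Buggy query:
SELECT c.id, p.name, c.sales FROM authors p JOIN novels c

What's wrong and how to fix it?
Bug: JOIN with no ON clause produces a cartesian product; every novels row pairs with every authors row

Fix: Specify the join condition linking the foreign key to the parent id

Corrected query:
SELECT c.id, p.name, c.sales FROM authors p JOIN novels c ON c.author_id = p.id

Result:
id | name   | sales
---+--------+------
1  | Borges | 75852
2  | Orwell | 7199 
3  | Orwell | 52432
4  | Borges | 40481
5  | Orwell | 17035
6  | Orwell | 26685
7  | Borges | 7823 
8  | Orwell | 54515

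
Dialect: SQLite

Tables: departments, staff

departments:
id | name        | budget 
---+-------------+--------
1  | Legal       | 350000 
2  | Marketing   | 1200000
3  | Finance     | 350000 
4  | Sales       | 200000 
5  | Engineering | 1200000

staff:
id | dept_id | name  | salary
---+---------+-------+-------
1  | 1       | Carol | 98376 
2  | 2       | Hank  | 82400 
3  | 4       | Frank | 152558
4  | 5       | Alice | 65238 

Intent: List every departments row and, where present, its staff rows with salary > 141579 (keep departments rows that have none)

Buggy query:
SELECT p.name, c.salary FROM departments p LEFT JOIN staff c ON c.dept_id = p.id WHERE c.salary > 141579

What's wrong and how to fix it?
Bug: A WHERE condition on the right-hand table after LEFT JOIN drops unmatched parents

Fix: Move the right-table condition into the ON clause so unmatched parents are kept

Corrected query:
SELECT p.name, c.salary FROM departments p LEFT JOIN staff c ON c.dept_id = p.id AND c.salary > 141579

Result:
name        | salary
------------+-------
Legal       | NULL  
Marketing   | NULL  
Finance     | NULL  
Sales       | 152558
Engineering | NULL  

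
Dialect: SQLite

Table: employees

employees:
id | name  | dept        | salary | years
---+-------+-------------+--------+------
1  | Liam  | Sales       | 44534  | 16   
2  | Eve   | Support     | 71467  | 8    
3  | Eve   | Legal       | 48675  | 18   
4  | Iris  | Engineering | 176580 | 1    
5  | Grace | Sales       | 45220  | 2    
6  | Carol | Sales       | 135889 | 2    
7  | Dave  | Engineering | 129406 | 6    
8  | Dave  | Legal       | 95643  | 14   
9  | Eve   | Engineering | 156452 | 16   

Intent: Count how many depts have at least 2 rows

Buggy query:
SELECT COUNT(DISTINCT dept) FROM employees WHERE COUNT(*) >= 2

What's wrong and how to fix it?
Bug: WHERE filters individual rows, not groups, so a group-level COUNT is invalid there

Fix: Group first with HAVING COUNT(*) >= 2, then COUNT the resulting groups

Corrected query:
SELECT COUNT(*) FROM (SELECT dept FROM employees GROUP BY dept HAVING COUNT(*) >= 2)

Result:
COUNT(*)
--------
3       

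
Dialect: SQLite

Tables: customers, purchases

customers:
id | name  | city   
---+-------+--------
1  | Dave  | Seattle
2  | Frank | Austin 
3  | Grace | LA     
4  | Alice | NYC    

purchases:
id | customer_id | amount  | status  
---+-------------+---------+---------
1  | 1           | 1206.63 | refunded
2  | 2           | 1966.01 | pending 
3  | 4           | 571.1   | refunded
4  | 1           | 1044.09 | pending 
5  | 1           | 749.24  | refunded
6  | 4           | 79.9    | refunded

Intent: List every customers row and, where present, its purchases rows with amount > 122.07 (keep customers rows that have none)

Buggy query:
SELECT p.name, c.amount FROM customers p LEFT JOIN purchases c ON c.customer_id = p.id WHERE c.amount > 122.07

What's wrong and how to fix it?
Bug: A WHERE condition on the right-hand table after LEFT JOIN drops unmatched parents

Fix: Move the right-table condition into the ON clause so unmatched parents are kept

Corrected query:
SELECT p.name, c.amount FROM customers p LEFT JOIN purchases c ON c.customer_id = p.id AND c.amount > 122.07

Result:
name  | amount 
------+--------
Dave  | 749.24 
Dave  | 1044.09
Dave  | 1206.63
Frank | 1966.01
Grace | NULL   
Alice | 571.1  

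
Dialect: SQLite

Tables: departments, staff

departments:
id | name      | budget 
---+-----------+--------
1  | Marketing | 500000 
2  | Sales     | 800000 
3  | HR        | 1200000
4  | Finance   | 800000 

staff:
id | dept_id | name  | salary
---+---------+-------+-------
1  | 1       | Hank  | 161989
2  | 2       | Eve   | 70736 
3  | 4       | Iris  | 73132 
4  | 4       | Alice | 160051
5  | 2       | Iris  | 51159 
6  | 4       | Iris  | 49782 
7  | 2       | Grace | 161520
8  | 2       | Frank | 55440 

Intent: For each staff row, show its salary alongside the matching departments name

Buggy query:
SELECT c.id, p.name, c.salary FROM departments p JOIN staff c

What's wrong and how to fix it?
Bug: Missing join condition: each staff row is matched to all departments rows instead of just its own

Fix: Add ON c.dept_id = p.id to the JOIN

Corrected query:
SELECT c.id, p.name, c.salary FROM departments p JOIN staff c ON c.dept_id = p.id

Result:
id | name      | salary
---+-----------+-------
1  | Marketing | 161989
2  | Sales     | 70736 
3  | Finance   | 73132 
4  | Finance   | 160051
5  | Sales     | 51159 
6  | Finance   | 49782 
7  | Sales     | 161520
8  | Sales     | 55440 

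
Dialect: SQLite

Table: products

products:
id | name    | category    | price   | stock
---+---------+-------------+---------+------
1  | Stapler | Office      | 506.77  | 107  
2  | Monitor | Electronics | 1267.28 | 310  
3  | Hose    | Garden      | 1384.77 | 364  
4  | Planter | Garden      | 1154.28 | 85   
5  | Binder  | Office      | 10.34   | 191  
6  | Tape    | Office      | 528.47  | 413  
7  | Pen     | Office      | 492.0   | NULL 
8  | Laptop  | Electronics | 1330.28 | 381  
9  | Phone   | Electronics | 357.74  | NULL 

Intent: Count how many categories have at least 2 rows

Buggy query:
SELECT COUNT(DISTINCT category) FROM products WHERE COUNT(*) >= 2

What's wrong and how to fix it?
Bug: COUNT(*) cannot appear in WHERE; the per-group count doesn't exist yet

Fix: Use a subquery that GROUPs and filters with HAVING, then count its rows

Corrected query:
SELECT COUNT(*) FROM (SELECT category FROM products GROUP BY category HAVING COUNT(*) >= 2)

Result:
COUNT(*)
--------
3       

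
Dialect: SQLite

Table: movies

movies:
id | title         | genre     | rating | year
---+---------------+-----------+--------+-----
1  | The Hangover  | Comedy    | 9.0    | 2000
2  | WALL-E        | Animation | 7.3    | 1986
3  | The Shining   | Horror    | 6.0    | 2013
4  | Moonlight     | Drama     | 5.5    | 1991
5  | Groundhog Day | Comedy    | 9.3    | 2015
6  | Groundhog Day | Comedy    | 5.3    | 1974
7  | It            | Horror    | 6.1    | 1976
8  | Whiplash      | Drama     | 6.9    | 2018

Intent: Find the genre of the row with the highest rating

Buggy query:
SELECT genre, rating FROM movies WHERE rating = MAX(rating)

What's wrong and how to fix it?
Bug: WHERE is evaluated per row; an aggregate over the whole table isn't defined there

Fix: Use a subquery: WHERE rating = (SELECT MAX(rating) FROM movies)

Corrected query:
SELECT genre, rating FROM movies WHERE rating = (SELECT MAX(rating) FROM movies)

Result:
genre  | rating
-------+-------
Comedy | 9.3   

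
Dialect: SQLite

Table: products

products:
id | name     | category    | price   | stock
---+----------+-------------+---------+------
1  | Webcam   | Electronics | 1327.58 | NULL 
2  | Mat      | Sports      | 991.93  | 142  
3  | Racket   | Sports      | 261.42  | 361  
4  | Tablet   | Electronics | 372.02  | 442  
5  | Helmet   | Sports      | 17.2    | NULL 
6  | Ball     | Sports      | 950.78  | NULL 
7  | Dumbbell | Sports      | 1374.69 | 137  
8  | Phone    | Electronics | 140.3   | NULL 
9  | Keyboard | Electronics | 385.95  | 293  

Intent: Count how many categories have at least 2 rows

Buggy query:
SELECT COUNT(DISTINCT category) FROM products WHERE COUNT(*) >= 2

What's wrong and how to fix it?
Bug: WHERE filters individual rows, not groups, so a group-level COUNT is invalid there

Fix: Group first with HAVING COUNT(*) >= 2, then COUNT the resulting groups

Corrected query:
SELECT COUNT(*) FROM (SELECT category FROM products GROUP BY category HAVING COUNT(*) >= 2)

Result:
COUNT(*)
--------
2       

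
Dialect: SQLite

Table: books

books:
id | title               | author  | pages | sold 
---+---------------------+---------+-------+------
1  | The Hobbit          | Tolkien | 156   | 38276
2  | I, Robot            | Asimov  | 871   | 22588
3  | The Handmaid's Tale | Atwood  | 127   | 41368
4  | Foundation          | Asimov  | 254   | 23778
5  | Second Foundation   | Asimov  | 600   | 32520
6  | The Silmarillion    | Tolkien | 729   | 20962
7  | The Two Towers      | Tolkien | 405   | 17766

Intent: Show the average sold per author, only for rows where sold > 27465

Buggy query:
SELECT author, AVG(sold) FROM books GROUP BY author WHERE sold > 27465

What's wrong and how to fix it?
Bug: WHERE cannot follow GROUP BY

Fix: Move the WHERE clause before GROUP BY

Corrected query:
SELECT author, AVG(sold) FROM books WHERE sold > 27465 GROUP BY author

Result:
author  | AVG(sold)
--------+----------
Asimov  | 32520    
Atwood  | 41368    
Tolkien | 38276    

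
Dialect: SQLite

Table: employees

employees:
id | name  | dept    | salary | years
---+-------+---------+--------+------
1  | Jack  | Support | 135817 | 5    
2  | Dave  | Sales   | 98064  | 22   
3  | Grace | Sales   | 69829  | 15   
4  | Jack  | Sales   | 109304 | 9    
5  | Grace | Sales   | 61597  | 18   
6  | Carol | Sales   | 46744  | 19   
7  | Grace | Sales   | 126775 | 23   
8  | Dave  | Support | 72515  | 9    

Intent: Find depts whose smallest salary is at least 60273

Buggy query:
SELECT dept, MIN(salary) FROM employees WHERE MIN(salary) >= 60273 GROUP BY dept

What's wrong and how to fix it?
Bug: Aggregates like MIN are computed per group after WHERE runs

Fix: Use HAVING for the per-group MIN condition

Corrected query:
SELECT dept, MIN(salary) FROM employees GROUP BY dept HAVING MIN(salary) >= 60273

Result:
dept    | MIN(salary)
--------+------------
Support | 72515      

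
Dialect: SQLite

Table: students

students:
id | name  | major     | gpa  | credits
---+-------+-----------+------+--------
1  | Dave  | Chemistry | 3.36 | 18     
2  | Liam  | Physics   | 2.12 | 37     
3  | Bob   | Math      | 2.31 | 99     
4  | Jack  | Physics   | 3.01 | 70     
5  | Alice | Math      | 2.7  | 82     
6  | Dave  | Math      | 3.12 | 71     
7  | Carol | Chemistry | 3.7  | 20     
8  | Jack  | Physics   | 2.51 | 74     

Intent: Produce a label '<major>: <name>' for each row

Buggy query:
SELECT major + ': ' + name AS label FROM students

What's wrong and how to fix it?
Bug: SQLite uses || for string concatenation; + coerces text to numbers (yielding 0)

Fix: Replace + with || to concatenate text

Corrected query:
SELECT major || ': ' || name AS label FROM students

Result:
label           
----------------
Chemistry: Dave 
Physics: Liam   
Math: Bob       
Physics: Jack   
Math: Alice     
Math: Dave      
Chemistry: Carol
Physics: Jack   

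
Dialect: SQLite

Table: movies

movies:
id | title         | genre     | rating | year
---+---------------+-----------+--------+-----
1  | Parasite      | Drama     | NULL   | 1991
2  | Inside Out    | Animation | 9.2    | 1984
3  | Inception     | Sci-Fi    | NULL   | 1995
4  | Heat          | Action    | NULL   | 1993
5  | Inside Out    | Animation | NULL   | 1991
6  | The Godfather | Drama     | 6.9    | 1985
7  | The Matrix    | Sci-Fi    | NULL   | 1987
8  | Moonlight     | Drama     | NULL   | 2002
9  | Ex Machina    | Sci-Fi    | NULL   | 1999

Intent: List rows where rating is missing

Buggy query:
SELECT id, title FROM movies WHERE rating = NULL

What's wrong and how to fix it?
Bug: Comparing to NULL with '=' never matches; NULL = NULL is unknown, not true

Fix: Replace '= NULL' with 'IS NULL'

Corrected query:
SELECT id, title FROM movies WHERE rating IS NULL

Result:
id | title     
---+-----------
1  | Parasite  
3  | Inception 
4  | Heat      
5  | Inside Out
7  | The Matrix
8  | Moonlight 
9  | Ex Machina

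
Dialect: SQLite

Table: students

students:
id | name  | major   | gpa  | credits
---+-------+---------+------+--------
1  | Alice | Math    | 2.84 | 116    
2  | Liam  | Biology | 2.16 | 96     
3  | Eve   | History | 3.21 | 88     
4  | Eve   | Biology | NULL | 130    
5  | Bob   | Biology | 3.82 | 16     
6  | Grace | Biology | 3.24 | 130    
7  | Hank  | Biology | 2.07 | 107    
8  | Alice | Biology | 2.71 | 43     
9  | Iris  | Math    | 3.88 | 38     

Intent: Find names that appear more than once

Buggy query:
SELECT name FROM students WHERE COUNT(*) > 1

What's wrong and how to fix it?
Bug: WHERE can't reference COUNT(*); aggregates are computed after WHERE

Fix: GROUP BY name, then filter groups with HAVING COUNT(*) > 1

Corrected query:
SELECT name FROM students GROUP BY name HAVING COUNT(*) > 1

Result:
name 
-----
Alice
Eve  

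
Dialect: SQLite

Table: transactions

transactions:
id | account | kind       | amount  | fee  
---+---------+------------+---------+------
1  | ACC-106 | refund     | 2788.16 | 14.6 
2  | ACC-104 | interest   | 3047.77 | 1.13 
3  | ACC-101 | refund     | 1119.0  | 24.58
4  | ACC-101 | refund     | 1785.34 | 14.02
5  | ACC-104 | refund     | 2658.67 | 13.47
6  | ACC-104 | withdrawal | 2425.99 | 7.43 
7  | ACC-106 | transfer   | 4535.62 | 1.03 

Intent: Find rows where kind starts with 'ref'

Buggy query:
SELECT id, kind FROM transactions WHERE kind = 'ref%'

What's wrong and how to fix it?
Bug: Wildcards only work with LIKE; '=' treats '%' as a literal character

Fix: Use LIKE for wildcard pattern matching

Corrected query:
SELECT id, kind FROM transactions WHERE kind LIKE 'ref%'

Result:
id | kind  
---+-------
1  | refund
3  | refund
4  | refund
5  | refund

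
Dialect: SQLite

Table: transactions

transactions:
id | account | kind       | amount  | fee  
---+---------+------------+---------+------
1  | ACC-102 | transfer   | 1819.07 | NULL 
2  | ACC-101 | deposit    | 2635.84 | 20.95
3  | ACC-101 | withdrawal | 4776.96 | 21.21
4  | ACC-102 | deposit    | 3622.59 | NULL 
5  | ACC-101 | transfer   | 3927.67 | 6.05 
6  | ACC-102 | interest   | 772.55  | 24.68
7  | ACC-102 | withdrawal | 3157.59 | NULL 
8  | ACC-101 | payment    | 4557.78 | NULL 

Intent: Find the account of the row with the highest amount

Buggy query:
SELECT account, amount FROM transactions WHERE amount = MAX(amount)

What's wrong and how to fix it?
Bug: MAX(amount) is an aggregate and cannot be used directly in WHERE

Fix: Wrap MAX in a scalar subquery so WHERE compares against a single value

Corrected query:
SELECT account, amount FROM transactions WHERE amount = (SELECT MAX(amount) FROM transactions)

Result:
account | amount 
--------+--------
ACC-101 | 4776.96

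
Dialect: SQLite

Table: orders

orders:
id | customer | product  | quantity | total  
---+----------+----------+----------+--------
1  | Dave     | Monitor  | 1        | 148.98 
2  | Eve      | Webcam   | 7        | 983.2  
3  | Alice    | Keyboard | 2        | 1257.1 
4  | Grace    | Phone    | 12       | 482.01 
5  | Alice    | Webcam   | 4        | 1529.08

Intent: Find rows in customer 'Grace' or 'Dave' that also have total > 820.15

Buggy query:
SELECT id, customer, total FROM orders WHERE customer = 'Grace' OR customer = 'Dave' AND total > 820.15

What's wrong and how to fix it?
Bug: AND binds tighter than OR, so this parses as customer = 'Grace' OR (customer = 'Dave' AND total > 820.15)

Fix: Group the OR with parentheses (or use IN), then AND the threshold

Corrected query:
SELECT id, customer, total FROM orders WHERE (customer = 'Grace' OR customer = 'Dave') AND total > 820.15

Result:
(no rows)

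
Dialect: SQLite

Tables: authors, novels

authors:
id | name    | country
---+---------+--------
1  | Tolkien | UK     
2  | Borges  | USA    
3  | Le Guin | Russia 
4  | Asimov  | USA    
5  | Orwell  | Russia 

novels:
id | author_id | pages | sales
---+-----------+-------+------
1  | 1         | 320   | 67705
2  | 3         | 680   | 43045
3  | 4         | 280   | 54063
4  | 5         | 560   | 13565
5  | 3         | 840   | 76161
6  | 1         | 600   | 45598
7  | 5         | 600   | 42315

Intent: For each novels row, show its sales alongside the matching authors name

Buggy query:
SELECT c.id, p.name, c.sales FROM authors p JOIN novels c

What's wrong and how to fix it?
Bug: JOIN with no ON clause produces a cartesian product; every novels row pairs with every authors row

Fix: Add ON c.author_id = p.id to the JOIN

Corrected query:
SELECT c.id, p.name, c.sales FROM authors p JOIN novels c ON c.author_id = p.id

Result:
id | name    | sales
---+---------+------
1  | Tolkien | 67705
2  | Le Guin | 43045
3  | Asimov  | 54063
4  | Orwell  | 13565
5  | Le Guin | 76161
6  | Tolkien | 45598
7  | Orwell  | 42315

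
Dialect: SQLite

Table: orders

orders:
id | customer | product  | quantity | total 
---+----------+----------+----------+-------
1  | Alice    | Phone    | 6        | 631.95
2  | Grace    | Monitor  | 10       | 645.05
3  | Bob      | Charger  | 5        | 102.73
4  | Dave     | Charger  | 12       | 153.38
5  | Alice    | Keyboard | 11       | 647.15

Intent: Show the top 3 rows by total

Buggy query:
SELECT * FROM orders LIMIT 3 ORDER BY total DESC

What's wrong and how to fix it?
Bug: LIMIT must come after ORDER BY

Fix: Swap the clauses: ORDER BY first, then LIMIT

Corrected query:
SELECT * FROM orders ORDER BY total DESC LIMIT 3

Result:
id | customer | product  | quantity | total 
---+----------+----------+----------+-------
5  | Alice    | Keyboard | 11       | 647.15
2  | Grace    | Monitor  | 10       | 645.05
1  | Alice    | Phone    | 6        | 631.95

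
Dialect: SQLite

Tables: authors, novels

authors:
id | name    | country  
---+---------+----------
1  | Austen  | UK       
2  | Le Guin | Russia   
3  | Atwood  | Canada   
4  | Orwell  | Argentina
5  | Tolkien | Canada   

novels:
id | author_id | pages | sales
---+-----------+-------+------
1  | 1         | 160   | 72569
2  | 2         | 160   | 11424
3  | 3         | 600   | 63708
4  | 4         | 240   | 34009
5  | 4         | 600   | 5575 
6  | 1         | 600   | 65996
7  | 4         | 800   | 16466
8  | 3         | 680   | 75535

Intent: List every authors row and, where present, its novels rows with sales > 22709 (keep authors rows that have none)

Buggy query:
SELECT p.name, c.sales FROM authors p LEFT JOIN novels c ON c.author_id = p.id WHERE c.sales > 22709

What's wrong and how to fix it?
Bug: Filtering c.sales in WHERE discards the NULL rows produced by LEFT JOIN, turning it into an inner join

Fix: Put 'c.sales > 22709' in the JOIN's ON clause instead of WHERE

Corrected query:
SELECT p.name, c.sales FROM authors p LEFT JOIN novels c ON c.author_id = p.id AND c.sales > 22709

Result:
name    | sales
--------+------
Austen  | 65996
Austen  | 72569
Le Guin | NULL 
Atwood  | 63708
Atwood  | 75535
Orwell  | 34009
Tolkien | NULL 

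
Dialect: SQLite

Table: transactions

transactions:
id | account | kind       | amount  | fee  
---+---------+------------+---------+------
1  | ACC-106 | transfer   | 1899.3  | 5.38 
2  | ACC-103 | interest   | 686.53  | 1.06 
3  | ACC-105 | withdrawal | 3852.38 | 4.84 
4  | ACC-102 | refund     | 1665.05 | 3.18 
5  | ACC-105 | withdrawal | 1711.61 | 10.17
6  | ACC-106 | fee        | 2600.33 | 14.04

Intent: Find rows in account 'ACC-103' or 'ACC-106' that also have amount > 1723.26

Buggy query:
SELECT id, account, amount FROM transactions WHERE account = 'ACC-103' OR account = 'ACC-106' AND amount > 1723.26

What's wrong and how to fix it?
Bug: AND binds tighter than OR, so this parses as account = 'ACC-103' OR (account = 'ACC-106' AND amount > 1723.26)

Fix: Group the OR with parentheses (or use IN), then AND the threshold

Corrected query:
SELECT id, account, amount FROM transactions WHERE (account = 'ACC-103' OR account = 'ACC-106') AND amount > 1723.26

Result:
id | account | amount 
---+---------+--------
1  | ACC-106 | 1899.3 
6  | ACC-106 | 2600.33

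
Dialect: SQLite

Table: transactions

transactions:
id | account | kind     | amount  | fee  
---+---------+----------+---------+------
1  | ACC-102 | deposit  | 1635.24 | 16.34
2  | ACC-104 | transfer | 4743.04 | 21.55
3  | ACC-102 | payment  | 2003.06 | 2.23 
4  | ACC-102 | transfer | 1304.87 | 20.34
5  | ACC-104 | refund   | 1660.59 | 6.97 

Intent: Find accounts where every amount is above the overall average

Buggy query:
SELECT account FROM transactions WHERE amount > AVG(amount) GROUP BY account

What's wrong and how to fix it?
Bug: WHERE evaluates per row before aggregation, so AVG() is unavailable

Fix: Compute the overall average in a scalar subquery and compare each group's MIN against it in HAVING

Corrected query:
SELECT account FROM transactions GROUP BY account HAVING MIN(amount) > (SELECT AVG(amount) FROM transactions)

Result:
(no rows)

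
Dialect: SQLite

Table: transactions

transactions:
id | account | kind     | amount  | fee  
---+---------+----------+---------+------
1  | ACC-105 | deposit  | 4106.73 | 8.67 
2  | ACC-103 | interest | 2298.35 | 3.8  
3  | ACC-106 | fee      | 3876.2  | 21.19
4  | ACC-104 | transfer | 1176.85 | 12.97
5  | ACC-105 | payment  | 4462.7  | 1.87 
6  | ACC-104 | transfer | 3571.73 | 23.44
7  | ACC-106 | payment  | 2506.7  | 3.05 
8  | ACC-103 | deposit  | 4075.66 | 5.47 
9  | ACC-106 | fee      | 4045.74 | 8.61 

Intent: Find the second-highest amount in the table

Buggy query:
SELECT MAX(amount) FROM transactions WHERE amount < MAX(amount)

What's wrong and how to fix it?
Bug: MAX(amount) on the right of the comparison is an aggregate-in-WHERE error

Fix: Compute the overall MAX in a subquery, then take MAX of rows below it

Corrected query:
SELECT MAX(amount) FROM transactions WHERE amount < (SELECT MAX(amount) FROM transactions)

Result:
MAX(amount)
-----------
4106.73    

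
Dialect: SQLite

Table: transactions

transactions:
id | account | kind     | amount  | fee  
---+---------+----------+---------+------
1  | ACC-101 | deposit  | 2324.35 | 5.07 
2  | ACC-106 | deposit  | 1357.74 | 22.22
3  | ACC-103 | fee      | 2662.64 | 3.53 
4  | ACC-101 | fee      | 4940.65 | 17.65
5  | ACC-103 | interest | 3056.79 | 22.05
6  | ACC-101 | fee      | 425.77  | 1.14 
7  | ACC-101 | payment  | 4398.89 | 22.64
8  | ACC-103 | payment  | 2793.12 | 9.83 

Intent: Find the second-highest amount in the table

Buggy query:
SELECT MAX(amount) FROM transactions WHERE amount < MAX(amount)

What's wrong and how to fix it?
Bug: The inner MAX is an aggregate inside WHERE, which is not allowed

Fix: Compute the overall MAX in a subquery, then take MAX of rows below it

Corrected query:
SELECT MAX(amount) FROM transactions WHERE amount < (SELECT MAX(amount) FROM transactions)

Result:
MAX(amount)
-----------
4398.89    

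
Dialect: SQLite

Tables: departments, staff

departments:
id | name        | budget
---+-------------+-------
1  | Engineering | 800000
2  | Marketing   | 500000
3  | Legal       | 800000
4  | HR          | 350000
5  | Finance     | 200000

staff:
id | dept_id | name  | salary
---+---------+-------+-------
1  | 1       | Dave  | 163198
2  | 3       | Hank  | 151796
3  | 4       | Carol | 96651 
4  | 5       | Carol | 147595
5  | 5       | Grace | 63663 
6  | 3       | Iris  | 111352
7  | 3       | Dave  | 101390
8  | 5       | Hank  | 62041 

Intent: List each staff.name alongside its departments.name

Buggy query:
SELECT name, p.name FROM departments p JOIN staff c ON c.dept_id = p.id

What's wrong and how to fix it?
Bug: 'name' exists in both joined tables, so the database can't tell which one is meant

Fix: Prefix ambiguous columns with the table alias

Corrected query:
SELECT c.name, p.name FROM departments p JOIN staff c ON c.dept_id = p.id

Result:
name  | name       
------+------------
Dave  | Engineering
Hank  | Legal      
Carol | HR         
Carol | Finance    
Grace | Finance    
Iris  | Legal      
Dave  | Legal      
Hank  | Finance    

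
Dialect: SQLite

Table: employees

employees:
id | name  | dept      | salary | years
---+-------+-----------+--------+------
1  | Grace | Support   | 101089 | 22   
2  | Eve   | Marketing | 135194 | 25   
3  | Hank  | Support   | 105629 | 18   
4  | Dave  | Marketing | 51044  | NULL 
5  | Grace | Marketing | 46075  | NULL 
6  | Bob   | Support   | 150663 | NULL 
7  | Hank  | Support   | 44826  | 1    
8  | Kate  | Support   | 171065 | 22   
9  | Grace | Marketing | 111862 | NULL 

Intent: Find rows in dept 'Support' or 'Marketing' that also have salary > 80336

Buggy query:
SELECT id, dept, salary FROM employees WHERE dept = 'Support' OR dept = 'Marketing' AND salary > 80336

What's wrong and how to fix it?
Bug: Without parentheses, AND is evaluated before OR, so the salary filter only applies to the 'Marketing' branch

Fix: Group the OR with parentheses (or use IN), then AND the threshold

Corrected query:
SELECT id, dept, salary FROM employees WHERE (dept = 'Support' OR dept = 'Marketing') AND salary > 80336

Result:
id | dept      | salary
---+-----------+-------
1  | Support   | 101089
2  | Marketing | 135194
3  | Support   | 105629
6  | Support   | 150663
8  | Support   | 171065
9  | Marketing | 111862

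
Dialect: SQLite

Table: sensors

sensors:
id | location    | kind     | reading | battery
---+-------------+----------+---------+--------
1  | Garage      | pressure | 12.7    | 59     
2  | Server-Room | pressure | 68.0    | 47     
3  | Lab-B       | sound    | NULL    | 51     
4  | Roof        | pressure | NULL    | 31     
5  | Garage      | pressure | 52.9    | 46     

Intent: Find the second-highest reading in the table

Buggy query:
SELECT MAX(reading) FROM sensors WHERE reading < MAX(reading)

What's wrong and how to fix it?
Bug: MAX(reading) on the right of the comparison is an aggregate-in-WHERE error

Fix: Put the inner MAX in a scalar subquery

Corrected query:
SELECT MAX(reading) FROM sensors WHERE reading < (SELECT MAX(reading) FROM sensors)

Result:
MAX(reading)
------------
52.9        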